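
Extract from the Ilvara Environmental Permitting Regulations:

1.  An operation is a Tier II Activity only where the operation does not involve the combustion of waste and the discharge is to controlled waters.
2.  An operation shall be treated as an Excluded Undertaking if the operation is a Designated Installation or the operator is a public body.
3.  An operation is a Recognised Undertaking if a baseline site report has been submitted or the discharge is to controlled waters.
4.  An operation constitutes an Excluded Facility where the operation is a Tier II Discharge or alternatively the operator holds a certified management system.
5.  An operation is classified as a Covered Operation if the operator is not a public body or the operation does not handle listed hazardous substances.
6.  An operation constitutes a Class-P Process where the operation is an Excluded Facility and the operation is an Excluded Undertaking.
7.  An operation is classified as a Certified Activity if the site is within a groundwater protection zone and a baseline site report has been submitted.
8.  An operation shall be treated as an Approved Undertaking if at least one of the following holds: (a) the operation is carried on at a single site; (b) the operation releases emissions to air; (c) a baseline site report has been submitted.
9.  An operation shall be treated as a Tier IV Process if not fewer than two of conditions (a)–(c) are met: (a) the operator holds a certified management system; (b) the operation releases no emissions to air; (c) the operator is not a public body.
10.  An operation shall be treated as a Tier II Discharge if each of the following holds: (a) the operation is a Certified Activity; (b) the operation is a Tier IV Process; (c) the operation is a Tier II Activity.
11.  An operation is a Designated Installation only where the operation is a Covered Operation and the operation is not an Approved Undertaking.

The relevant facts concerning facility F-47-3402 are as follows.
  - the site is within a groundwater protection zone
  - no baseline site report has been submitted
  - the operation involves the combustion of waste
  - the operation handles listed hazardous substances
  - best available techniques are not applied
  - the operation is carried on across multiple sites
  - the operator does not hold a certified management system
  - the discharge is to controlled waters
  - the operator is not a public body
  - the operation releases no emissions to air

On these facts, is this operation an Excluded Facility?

paragraph 7 — Certified Activity: [the site is within a groundwater protection zone? yes] AND [a baseline site report has been submitted? no] → not satisfied.
paragraph 9 — Tier IV Process: the operator holds a certified management system? no; the operation releases no emissions to air? yes; the operator is not a public body? yes — 2 of 3 hold (need ≥2) → satisfied.
paragraph 1 — Tier II Activity: [the operation does not involve the combustion of waste? no] AND [the discharge is to controlled waters? yes] → not satisfied.
paragraph 10 — Tier II Discharge: [Certified Activity (paragraph 7)? no] AND [Tier IV Process (paragraph 9)? yes] AND [Tier II Activity (paragraph 1)? no] → not satisfied.
paragraph 4 — Excluded Facility: [Tier II Discharge (paragraph 10)? no] OR [the operator holds a certified management system? no] → not satisfied.

No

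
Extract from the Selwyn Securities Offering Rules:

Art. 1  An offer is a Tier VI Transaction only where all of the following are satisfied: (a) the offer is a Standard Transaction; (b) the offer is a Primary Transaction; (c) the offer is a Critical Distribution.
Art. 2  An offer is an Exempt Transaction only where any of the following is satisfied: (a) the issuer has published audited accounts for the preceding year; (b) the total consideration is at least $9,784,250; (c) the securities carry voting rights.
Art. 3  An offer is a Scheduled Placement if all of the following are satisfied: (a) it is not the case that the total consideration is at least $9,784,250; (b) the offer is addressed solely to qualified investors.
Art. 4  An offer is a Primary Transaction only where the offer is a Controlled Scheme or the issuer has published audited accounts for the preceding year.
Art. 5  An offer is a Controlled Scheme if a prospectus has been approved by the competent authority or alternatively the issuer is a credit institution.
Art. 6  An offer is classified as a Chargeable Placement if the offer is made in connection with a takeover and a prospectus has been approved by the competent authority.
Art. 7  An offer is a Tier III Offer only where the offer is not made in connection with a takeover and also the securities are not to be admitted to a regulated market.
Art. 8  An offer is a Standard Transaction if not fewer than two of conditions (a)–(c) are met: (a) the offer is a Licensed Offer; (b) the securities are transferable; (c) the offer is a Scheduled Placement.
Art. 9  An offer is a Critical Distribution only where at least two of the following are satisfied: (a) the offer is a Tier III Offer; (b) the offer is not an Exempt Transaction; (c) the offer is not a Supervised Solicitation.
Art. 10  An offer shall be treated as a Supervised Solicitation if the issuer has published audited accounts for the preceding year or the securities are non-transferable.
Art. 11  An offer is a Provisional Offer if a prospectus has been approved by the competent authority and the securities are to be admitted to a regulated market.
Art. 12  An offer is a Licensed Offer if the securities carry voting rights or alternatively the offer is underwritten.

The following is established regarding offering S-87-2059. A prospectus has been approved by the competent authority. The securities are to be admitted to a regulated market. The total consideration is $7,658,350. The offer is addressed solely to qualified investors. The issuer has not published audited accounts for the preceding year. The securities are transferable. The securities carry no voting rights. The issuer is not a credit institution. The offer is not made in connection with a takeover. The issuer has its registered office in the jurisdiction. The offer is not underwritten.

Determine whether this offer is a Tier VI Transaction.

Yes

article 12 — Licensed Offer: [the securities carry voting rights? no] OR [the offer is underwritten? no] → not satisfied.
article 3 — Scheduled Placement: [total consideration: $7,658,350 ≥ $9,784,250? no, so negated condition yes] AND [the offer is addressed solely to qualified investors? yes] → satisfied.
article 8 — Standard Transaction: Licensed Offer (article 12)? no; the securities are transferable? yes; Scheduled Placement (article 3)? yes — 2 of 3 hold (need ≥2) → satisfied.
article 5 — Controlled Scheme: [a prospectus has been approved by the competent authority? yes] OR [the issuer is a credit institution? no] → satisfied.
article 4 — Primary Transaction: [Controlled Scheme (article 5)? yes] OR [the issuer has published audited accounts for the preceding year? no] → satisfied.
article 7 — Tier III Offer: [the offer is not made in connection with a takeover? yes] AND [the securities are not to be admitted to a regulated market? no] → not satisfied.
article 2 — Exempt Transaction: [the issuer has published audited accounts for the preceding year? no] OR [total consideration: $7,658,350 ≥ $9,784,250? no] OR [the securities carry voting rights? no] → not satisfied.
article 10 — Supervised Solicitation: [the issuer has published audited accounts for the preceding year? no] OR [the securities are non-transferable? no] → not satisfied.
article 9 — Critical Distribution: Tier III Offer (article 7)? no; not an Exempt Transaction (article 2)? yes; not a Supervised Solicitation (article 10)? yes — 2 of 3 hold (need ≥2) → satisfied.
article 1 — Tier VI Transaction: [Standard Transaction (article 8)? yes] AND [Primary Transaction (article 4)? yes] AND [Critical Distribution (article 9)? yes] → satisfied.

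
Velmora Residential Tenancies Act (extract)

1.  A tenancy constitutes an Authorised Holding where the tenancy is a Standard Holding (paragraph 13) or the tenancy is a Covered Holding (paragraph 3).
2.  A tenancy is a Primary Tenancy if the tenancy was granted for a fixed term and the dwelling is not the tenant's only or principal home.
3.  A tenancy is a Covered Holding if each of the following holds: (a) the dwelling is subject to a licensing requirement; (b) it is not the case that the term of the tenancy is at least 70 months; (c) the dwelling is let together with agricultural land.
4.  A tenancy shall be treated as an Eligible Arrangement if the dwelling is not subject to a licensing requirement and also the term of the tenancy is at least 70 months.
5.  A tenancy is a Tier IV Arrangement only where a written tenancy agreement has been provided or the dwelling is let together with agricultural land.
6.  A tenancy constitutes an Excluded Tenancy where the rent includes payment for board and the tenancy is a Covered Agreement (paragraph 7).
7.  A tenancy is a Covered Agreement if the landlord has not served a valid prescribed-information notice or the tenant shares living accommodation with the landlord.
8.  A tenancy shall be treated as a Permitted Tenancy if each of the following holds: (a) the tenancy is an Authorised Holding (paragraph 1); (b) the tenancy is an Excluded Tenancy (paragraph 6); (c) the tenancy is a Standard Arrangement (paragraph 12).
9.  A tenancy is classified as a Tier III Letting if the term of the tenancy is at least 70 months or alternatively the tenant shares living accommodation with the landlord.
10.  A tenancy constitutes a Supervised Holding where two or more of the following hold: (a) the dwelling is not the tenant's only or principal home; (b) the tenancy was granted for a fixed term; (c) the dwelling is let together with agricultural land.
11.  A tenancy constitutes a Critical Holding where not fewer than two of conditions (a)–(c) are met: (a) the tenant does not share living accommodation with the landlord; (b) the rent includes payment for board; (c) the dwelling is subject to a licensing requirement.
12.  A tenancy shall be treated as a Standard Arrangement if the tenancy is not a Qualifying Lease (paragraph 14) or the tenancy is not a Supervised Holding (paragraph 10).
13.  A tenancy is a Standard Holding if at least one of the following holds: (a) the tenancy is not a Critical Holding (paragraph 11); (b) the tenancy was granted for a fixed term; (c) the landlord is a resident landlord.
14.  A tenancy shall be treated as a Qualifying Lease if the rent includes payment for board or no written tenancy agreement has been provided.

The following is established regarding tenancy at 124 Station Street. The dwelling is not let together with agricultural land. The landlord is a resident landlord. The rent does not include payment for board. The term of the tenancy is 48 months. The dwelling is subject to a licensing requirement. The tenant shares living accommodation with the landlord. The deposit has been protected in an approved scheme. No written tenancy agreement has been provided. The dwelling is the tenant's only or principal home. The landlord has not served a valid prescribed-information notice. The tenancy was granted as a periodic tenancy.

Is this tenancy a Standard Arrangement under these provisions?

Yes

Under paragraph 14: the rent includes payment for board? no; or no written tenancy agreement has been provided? yes. So the tenancy is a Qualifying Lease.
Under paragraph 10: the dwelling is not the tenant's only or principal home? no; the tenancy was granted for a fixed term? no; the dwelling is let together with agricultural land? no — 0 of 3 hold (need ≥2) → not satisfied.
Under paragraph 12: not a Qualifying Lease (paragraph 14)? no; or not a Supervised Holding (paragraph 10)? yes. So the tenancy is a Standard Arrangement.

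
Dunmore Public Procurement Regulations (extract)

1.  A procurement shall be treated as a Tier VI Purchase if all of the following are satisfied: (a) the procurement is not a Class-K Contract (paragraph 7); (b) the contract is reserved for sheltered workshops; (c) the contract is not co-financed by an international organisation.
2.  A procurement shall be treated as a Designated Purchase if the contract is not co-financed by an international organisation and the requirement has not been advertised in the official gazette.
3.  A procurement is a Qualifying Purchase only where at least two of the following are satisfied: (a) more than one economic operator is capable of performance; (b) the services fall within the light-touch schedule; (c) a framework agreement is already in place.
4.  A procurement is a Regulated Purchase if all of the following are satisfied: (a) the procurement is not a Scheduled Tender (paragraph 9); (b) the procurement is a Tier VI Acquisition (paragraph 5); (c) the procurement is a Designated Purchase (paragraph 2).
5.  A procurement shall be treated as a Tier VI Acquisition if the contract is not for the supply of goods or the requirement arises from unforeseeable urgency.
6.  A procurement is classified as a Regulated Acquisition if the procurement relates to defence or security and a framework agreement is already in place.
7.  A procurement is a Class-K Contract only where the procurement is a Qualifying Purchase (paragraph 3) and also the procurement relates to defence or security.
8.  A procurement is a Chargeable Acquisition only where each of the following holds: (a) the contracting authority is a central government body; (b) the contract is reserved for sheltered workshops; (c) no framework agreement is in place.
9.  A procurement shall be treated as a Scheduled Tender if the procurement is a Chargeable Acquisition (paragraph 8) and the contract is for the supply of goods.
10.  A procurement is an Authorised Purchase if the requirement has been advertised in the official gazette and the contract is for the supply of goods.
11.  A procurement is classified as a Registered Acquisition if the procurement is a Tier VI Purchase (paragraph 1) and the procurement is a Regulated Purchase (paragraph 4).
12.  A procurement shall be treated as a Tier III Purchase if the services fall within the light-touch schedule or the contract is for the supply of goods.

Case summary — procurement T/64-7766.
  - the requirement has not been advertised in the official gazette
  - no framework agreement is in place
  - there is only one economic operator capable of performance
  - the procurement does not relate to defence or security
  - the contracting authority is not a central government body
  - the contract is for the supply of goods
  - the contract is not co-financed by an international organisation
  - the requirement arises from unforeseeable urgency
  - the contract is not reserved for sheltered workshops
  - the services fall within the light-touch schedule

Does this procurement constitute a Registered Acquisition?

No

paragraph 3 — Qualifying Purchase: more than one economic operator is capable of performance? no; the services fall within the light-touch schedule? yes; a framework agreement is already in place? no — 1 of 3 hold (need ≥2) → not satisfied.
paragraph 7 — Class-K Contract: [Qualifying Purchase (paragraph 3)? no] AND [the procurement relates to defence or security? no] → not satisfied.
paragraph 1 — Tier VI Purchase: [not a Class-K Contract (paragraph 7)? yes] AND [the contract is reserved for sheltered workshops? no] AND [the contract is not co-financed by an international organisation? yes] → not satisfied.
paragraph 8 — Chargeable Acquisition: [the contracting authority is a central government body? no] AND [the contract is reserved for sheltered workshops? no] AND [no framework agreement is in place? yes] → not satisfied.
paragraph 9 — Scheduled Tender: [Chargeable Acquisition (paragraph 8)? no] AND [the contract is for the supply of goods? yes] → not satisfied.
paragraph 5 — Tier VI Acquisition: [the contract is not for the supply of goods? no] OR [the requirement arises from unforeseeable urgency? yes] → satisfied.
paragraph 2 — Designated Purchase: [the contract is not co-financed by an international organisation? yes] AND [the requirement has not been advertised in the official gazette? yes] → satisfied.
paragraph 4 — Regulated Purchase: [not a Scheduled Tender (paragraph 9)? yes] AND [Tier VI Acquisition (paragraph 5)? yes] AND [Designated Purchase (paragraph 2)? yes] → satisfied.
paragraph 11 — Registered Acquisition: [Tier VI Purchase (paragraph 1)? no] AND [Regulated Purchase (paragraph 4)? yes] → not satisfied.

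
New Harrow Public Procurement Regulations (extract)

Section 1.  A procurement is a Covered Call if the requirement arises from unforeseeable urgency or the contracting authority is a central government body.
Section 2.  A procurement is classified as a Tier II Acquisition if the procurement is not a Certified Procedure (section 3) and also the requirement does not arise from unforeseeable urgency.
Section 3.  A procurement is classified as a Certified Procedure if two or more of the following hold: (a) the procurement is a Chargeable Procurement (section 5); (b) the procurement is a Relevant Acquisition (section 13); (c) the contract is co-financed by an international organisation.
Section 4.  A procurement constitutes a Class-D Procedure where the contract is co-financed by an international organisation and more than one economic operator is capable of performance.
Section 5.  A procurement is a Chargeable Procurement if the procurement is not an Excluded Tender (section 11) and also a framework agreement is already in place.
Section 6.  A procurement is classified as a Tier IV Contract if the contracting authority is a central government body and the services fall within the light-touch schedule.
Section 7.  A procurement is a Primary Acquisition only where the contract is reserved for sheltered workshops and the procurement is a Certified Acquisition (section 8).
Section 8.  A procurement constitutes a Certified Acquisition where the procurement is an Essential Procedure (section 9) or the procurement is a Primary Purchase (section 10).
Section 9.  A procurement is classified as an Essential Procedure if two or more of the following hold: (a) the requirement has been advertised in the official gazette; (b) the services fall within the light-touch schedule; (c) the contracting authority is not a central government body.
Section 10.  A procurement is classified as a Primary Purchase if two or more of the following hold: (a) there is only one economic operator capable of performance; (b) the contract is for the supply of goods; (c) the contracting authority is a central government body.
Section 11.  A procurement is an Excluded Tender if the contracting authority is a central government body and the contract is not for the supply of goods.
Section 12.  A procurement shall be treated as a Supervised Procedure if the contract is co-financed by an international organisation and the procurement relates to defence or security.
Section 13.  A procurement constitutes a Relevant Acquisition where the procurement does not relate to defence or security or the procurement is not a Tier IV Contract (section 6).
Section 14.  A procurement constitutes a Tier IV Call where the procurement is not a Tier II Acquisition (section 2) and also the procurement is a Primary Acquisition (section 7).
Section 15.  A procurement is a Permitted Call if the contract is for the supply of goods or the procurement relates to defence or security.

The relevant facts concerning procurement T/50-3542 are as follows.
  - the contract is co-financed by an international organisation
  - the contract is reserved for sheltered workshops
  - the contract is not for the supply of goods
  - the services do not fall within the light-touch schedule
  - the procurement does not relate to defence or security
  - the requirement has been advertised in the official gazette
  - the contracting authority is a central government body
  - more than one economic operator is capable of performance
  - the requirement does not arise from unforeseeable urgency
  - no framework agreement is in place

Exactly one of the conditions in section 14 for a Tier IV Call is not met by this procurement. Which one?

Primary Acquisition

Under section 11: the contracting authority is a central government body? yes; and the contract is not for the supply of goods? yes. So the procurement is an Excluded Tender.
Under section 5: not an Excluded Tender (section 11)? no; and a framework agreement is already in place? no. So the procurement is not a Chargeable Procurement.
Under section 6: the contracting authority is a central government body? yes; and the services fall within the light-touch schedule? no. So the procurement is not a Tier IV Contract.
Under section 13: the procurement does not relate to defence or security? yes; or not a Tier IV Contract (section 6)? yes. So the procurement is a Relevant Acquisition.
Under section 3: Chargeable Procurement (section 5)? no; Relevant Acquisition (section 13)? yes; the contract is co-financed by an international organisation? yes — 2 of 3 hold (need ≥2) → satisfied.
Under section 2: not a Certified Procedure (section 3)? no; and the requirement does not arise from unforeseeable urgency? yes. So the procurement is not a Tier II Acquisition.
Under section 9: the requirement has been advertised in the official gazette? yes; the services fall within the light-touch schedule? no; the contracting authority is not a central government body? no — 1 of 3 hold (need ≥2) → not satisfied.
Under section 10: there is only one economic operator capable of performance? no; the contract is for the supply of goods? no; the contracting authority is a central government body? yes — 1 of 3 hold (need ≥2) → not satisfied.
Under section 8: Essential Procedure (section 9)? no; or Primary Purchase (section 10)? no. So the procurement is not a Certified Acquisition.
Under section 7: the contract is reserved for sheltered workshops? yes; and Certified Acquisition (section 8)? no. So the procurement is not a Primary Acquisition.
Under section 14: not a Tier II Acquisition (section 2)? yes; and Primary Acquisition (section 7)? no. So the procurement is not a Tier IV Call.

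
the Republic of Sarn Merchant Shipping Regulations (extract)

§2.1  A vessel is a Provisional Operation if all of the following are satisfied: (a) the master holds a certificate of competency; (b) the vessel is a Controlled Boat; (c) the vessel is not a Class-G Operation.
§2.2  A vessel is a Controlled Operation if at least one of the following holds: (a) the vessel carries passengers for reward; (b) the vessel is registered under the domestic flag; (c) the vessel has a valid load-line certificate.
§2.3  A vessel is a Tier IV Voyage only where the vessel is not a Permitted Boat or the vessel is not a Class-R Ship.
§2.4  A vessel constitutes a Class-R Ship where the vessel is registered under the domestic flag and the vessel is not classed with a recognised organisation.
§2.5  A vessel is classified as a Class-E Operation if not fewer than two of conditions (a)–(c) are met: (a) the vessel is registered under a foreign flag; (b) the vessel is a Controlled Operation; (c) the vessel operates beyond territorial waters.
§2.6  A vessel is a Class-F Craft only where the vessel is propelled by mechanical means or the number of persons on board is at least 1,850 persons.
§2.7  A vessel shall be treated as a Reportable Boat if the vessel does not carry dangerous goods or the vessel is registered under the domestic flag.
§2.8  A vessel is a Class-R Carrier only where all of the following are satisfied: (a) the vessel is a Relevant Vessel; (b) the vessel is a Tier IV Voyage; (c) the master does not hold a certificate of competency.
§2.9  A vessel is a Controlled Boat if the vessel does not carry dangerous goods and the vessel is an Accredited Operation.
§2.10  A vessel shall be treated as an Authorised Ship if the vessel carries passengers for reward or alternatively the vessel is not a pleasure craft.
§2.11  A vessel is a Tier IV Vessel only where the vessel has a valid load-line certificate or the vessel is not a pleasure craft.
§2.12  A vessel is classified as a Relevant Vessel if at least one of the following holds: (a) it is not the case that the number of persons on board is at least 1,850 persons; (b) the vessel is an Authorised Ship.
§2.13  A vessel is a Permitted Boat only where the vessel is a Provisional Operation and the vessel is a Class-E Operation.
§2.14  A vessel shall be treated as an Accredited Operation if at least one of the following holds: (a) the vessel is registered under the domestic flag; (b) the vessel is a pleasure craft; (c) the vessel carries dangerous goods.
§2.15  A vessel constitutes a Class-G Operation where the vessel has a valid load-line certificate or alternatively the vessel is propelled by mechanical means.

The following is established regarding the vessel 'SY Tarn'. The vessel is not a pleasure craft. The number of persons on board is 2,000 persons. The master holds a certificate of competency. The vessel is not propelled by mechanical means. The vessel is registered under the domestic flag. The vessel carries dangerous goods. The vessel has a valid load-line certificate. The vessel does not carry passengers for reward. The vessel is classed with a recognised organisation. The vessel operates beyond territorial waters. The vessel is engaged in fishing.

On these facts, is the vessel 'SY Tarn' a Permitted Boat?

§2.14 — Accredited Operation: [the vessel is registered under the domestic flag? yes] OR [the vessel is a pleasure craft? no] OR [the vessel carries dangerous goods? yes] → satisfied.
§2.9 — Controlled Boat: [the vessel does not carry dangerous goods? no] AND [Accredited Operation (§2.14)? yes] → not satisfied.
§2.15 — Class-G Operation: [the vessel has a valid load-line certificate? yes] OR [the vessel is propelled by mechanical means? no] → satisfied.
§2.1 — Provisional Operation: [the master holds a certificate of competency? yes] AND [Controlled Boat (§2.9)? no] AND [not a Class-G Operation (§2.15)? no] → not satisfied.
§2.2 — Controlled Operation: [the vessel carries passengers for reward? no] OR [the vessel is registered under the domestic flag? yes] OR [the vessel has a valid load-line certificate? yes] → satisfied.
§2.5 — Class-E Operation: the vessel is registered under a foreign flag? no; Controlled Operation (§2.2)? yes; the vessel operates beyond territorial waters? yes — 2 of 3 hold (need ≥2) → satisfied.
§2.13 — Permitted Boat: [Provisional Operation (§2.1)? no] AND [Class-E Operation (§2.5)? yes] → not satisfied.

No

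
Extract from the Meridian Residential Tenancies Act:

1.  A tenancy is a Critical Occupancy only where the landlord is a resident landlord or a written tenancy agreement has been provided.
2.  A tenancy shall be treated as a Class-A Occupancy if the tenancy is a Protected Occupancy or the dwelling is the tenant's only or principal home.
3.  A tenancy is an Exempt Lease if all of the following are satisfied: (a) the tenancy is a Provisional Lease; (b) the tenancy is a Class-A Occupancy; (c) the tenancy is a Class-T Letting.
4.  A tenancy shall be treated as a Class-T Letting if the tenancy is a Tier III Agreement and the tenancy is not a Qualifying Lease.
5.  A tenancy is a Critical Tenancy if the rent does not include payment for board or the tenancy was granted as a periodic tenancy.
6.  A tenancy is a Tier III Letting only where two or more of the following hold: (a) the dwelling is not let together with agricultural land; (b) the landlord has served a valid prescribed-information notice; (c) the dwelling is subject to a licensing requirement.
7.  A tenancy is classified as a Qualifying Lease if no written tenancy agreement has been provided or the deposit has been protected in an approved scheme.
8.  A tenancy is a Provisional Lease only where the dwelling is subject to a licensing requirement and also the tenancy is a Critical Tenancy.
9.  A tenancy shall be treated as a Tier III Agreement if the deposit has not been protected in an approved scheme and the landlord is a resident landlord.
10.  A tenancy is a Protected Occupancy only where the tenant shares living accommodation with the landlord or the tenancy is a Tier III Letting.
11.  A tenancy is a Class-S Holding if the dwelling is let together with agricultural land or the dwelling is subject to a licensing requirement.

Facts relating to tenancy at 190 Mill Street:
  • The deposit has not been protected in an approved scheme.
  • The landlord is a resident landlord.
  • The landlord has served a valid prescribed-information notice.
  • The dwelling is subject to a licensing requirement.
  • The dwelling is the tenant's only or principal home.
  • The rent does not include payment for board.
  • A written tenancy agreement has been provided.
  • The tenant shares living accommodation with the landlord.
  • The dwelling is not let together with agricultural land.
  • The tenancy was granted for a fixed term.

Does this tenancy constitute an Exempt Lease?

Yes

Under paragraph 5: the rent does not include payment for board? yes; or the tenancy was granted as a periodic tenancy? no. So the tenancy is a Critical Tenancy.
Under paragraph 8: the dwelling is subject to a licensing requirement? yes; and Critical Tenancy (paragraph 5)? yes. So the tenancy is a Provisional Lease.
Under paragraph 6: the dwelling is not let together with agricultural land? yes; the landlord has served a valid prescribed-information notice? yes; the dwelling is subject to a licensing requirement? yes — 3 of 3 hold (need ≥2) → satisfied.
Under paragraph 10: the tenant shares living accommodation with the landlord? yes; or Tier III Letting (paragraph 6)? yes. So the tenancy is a Protected Occupancy.
Under paragraph 2: Protected Occupancy (paragraph 10)? yes; or the dwelling is the tenant's only or principal home? yes. So the tenancy is a Class-A Occupancy.
Under paragraph 9: the deposit has not been protected in an approved scheme? yes; and the landlord is a resident landlord? yes. So the tenancy is a Tier III Agreement.
Under paragraph 7: no written tenancy agreement has been provided? no; or the deposit has been protected in an approved scheme? no. So the tenancy is not a Qualifying Lease.
Under paragraph 4: Tier III Agreement (paragraph 9)? yes; and not a Qualifying Lease (paragraph 7)? yes. So the tenancy is a Class-T Letting.
Under paragraph 3: Provisional Lease (paragraph 8)? yes; and Class-A Occupancy (paragraph 2)? yes; and Class-T Letting (paragraph 4)? yes. So the tenancy is an Exempt Lease.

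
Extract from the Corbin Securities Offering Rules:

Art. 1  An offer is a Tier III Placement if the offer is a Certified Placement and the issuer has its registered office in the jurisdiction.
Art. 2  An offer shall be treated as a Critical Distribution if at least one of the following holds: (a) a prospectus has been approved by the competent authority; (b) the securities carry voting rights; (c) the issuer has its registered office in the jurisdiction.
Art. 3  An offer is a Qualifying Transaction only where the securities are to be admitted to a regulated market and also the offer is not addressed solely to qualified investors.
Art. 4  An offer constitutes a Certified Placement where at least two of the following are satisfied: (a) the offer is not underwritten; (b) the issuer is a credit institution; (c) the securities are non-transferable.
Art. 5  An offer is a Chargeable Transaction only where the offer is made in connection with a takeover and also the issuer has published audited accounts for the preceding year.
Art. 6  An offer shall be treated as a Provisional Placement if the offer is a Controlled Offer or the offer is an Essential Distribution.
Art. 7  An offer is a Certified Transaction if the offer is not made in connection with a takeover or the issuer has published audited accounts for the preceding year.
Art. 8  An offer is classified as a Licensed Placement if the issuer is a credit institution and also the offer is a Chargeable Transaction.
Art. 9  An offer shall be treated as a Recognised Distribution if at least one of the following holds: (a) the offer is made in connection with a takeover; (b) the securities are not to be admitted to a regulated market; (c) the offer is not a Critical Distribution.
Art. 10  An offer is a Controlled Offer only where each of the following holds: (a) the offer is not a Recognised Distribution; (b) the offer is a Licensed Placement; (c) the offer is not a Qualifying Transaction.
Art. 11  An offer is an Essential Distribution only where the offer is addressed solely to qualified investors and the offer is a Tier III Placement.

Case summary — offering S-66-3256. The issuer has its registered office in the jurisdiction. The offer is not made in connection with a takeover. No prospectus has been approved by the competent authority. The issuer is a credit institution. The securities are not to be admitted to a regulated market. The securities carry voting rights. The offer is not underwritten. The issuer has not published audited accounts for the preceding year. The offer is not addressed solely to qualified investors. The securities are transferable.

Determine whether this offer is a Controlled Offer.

article 2 — Critical Distribution: [a prospectus has been approved by the competent authority? no] OR [the securities carry voting rights? yes] OR [the issuer has its registered office in the jurisdiction? yes] → satisfied.
article 9 — Recognised Distribution: [the offer is made in connection with a takeover? no] OR [the securities are not to be admitted to a regulated market? yes] OR [not a Critical Distribution (article 2)? no] → satisfied.
article 5 — Chargeable Transaction: [the offer is made in connection with a takeover? no] AND [the issuer has published audited accounts for the preceding year? no] → not satisfied.
article 8 — Licensed Placement: [the issuer is a credit institution? yes] AND [Chargeable Transaction (article 5)? no] → not satisfied.
article 3 — Qualifying Transaction: [the securities are to be admitted to a regulated market? no] AND [the offer is not addressed solely to qualified investors? yes] → not satisfied.
article 10 — Controlled Offer: [not a Recognised Distribution (article 9)? no] AND [Licensed Placement (article 8)? no] AND [not a Qualifying Transaction (article 3)? yes] → not satisfied.

No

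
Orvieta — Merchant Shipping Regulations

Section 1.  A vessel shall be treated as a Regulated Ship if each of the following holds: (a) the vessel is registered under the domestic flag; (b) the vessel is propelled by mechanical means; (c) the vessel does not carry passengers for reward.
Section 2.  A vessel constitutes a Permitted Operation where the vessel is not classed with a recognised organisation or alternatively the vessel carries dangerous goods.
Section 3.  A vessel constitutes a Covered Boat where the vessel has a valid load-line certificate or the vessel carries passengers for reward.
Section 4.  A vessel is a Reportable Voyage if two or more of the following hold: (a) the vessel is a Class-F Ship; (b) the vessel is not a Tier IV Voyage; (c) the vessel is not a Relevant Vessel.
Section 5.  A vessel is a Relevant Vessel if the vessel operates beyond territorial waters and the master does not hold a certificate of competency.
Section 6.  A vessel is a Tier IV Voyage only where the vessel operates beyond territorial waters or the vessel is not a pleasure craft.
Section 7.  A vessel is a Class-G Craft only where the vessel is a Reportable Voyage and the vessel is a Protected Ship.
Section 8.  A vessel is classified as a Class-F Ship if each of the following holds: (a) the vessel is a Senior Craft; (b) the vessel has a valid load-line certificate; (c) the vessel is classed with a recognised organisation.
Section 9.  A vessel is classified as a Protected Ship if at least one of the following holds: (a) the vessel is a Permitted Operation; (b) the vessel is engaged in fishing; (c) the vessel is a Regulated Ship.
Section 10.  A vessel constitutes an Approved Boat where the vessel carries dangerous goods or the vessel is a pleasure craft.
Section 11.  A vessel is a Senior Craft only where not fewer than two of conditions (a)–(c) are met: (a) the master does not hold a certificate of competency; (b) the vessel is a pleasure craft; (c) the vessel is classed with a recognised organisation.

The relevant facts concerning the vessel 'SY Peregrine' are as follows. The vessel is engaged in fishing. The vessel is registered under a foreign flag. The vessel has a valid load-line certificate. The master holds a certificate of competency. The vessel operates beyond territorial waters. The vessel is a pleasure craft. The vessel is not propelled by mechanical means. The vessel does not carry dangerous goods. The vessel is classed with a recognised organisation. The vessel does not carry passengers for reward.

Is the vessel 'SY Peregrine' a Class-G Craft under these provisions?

section 11 — Senior Craft: the master does not hold a certificate of competency? no; the vessel is a pleasure craft? yes; the vessel is classed with a recognised organisation? yes — 2 of 3 hold (need ≥2) → satisfied.
section 8 — Class-F Ship: [Senior Craft (section 11)? yes] AND [the vessel has a valid load-line certificate? yes] AND [the vessel is classed with a recognised organisation? yes] → satisfied.
section 6 — Tier IV Voyage: [the vessel operates beyond territorial waters? yes] OR [the vessel is not a pleasure craft? no] → satisfied.
section 5 — Relevant Vessel: [the vessel operates beyond territorial waters? yes] AND [the master does not hold a certificate of competency? no] → not satisfied.
section 4 — Reportable Voyage: Class-F Ship (section 8)? yes; not a Tier IV Voyage (section 6)? no; not a Relevant Vessel (section 5)? yes — 2 of 3 hold (need ≥2) → satisfied.
section 2 — Permitted Operation: [the vessel is not classed with a recognised organisation? no] OR [the vessel carries dangerous goods? no] → not satisfied.
section 1 — Regulated Ship: [the vessel is registered under the domestic flag? no] AND [the vessel is propelled by mechanical means? no] AND [the vessel does not carry passengers for reward? yes] → not satisfied.
section 9 — Protected Ship: [Permitted Operation (section 2)? no] OR [the vessel is engaged in fishing? yes] OR [Regulated Ship (section 1)? no] → satisfied.
section 7 — Class-G Craft: [Reportable Voyage (section 4)? yes] AND [Protected Ship (section 9)? yes] → satisfied.

Yes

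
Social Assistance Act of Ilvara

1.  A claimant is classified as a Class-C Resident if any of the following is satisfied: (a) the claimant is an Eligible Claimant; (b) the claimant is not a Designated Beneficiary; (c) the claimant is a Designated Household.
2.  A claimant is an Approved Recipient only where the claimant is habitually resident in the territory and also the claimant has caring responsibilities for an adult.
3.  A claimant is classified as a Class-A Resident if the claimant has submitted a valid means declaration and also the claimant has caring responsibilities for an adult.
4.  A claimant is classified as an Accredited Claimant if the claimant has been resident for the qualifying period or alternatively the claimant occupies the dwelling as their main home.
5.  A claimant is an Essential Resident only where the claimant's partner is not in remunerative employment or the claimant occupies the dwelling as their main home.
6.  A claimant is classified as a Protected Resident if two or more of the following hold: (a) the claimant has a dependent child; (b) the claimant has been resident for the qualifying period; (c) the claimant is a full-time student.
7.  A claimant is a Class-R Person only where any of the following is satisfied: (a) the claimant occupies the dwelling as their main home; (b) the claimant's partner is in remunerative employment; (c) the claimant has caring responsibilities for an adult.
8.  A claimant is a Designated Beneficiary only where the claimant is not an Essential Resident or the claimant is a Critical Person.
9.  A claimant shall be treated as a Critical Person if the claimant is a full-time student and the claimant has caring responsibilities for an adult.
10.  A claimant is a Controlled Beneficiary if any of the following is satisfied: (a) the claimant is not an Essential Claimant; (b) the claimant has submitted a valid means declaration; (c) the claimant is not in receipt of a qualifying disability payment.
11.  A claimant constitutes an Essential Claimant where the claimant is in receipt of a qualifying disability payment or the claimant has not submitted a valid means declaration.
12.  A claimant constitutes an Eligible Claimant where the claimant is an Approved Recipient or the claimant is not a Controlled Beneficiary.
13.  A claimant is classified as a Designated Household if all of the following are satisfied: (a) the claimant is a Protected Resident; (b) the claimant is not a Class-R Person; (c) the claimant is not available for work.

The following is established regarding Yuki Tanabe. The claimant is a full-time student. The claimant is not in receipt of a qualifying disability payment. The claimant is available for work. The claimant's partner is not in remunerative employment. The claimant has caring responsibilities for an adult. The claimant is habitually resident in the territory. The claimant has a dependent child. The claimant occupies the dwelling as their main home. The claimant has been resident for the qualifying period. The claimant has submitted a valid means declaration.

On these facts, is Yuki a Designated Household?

No

paragraph 6 — Protected Resident: the claimant has a dependent child? yes; the claimant has been resident for the qualifying period? yes; the claimant is a full-time student? yes — 3 of 3 hold (need ≥2) → satisfied.
paragraph 7 — Class-R Person: [the claimant occupies the dwelling as their main home? yes] OR [the claimant's partner is in remunerative employment? no] OR [the claimant has caring responsibilities for an adult? yes] → satisfied.
paragraph 13 — Designated Household: [Protected Resident (paragraph 6)? yes] AND [not a Class-R Person (paragraph 7)? no] AND [the claimant is not available for work? no] → not satisfied.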